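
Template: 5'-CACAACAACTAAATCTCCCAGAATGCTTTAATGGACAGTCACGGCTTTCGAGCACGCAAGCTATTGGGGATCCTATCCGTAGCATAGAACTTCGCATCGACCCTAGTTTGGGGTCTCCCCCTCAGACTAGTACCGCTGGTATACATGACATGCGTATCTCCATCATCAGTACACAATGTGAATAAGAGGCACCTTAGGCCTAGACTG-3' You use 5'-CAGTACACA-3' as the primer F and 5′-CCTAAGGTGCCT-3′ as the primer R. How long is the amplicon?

The forward primer matches the template at positions 167–175.
Taking the reverse complement of CCTAAGGTGCCT gives AGGCACCTTAGG, found at positions 187–198 on the template; the primer anneals here to the top strand with its 3' end pointing upstream.
Amplicon spans positions 167–198: 32 bp.

32 bp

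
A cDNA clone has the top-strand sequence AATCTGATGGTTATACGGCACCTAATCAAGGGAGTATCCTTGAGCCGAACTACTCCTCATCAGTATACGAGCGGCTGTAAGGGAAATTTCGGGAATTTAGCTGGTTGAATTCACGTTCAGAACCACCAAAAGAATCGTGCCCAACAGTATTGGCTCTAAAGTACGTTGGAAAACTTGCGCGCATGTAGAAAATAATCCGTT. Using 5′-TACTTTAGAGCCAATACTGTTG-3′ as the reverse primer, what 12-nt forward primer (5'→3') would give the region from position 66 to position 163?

The reverse primer's reverse complement CAACAGTATTGGCTCTAAAGTA matches the template at positions 142–163; the product starts at position 66.
The forward primer is identical to the top strand over positions 66–77: TACGAGCGGCTG.

5'-TACGAGCGGCTG-3'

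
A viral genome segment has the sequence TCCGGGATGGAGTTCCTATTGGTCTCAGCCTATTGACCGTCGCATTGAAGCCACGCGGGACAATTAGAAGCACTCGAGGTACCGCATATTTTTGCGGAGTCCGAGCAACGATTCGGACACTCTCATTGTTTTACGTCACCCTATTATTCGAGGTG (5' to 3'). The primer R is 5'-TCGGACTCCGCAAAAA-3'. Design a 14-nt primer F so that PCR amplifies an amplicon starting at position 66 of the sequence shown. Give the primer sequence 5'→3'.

5'-AGAAGCACTCGAGG-3'

The reverse primer's reverse complement TTTTTGCGGAGTCCGA matches the template at positions 89–104; the product starts at position 66.
The forward primer is identical to the top strand over positions 66–79: AGAAGCACTCGAGG.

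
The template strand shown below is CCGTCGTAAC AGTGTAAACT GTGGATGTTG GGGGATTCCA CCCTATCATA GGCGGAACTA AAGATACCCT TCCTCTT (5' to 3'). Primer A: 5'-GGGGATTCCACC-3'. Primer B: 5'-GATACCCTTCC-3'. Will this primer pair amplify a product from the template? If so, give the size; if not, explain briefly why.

Primer A (GGGGATTCCACC) matches the top strand at positions 31–42 (3' end points downstream).
Primer B (GATACCCTTCC) also matches the top strand directly, at positions 63–73 — its reverse complement GGAAGGGTATC is not present.
Both primers anneal to the bottom strand with 3' ends pointing the same way, so neither can prime synthesis back toward the other.

No product — both primers anneal to the same strand and extend in the same direction.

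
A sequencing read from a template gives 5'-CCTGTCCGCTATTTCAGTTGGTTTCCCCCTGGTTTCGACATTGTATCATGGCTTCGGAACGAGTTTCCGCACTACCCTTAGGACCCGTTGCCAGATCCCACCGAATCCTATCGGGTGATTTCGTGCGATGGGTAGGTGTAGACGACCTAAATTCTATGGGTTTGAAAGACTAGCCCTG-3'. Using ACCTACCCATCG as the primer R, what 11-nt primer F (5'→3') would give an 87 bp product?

The reverse primer's reverse complement CGATGGGTAGGT matches the template at positions 126–137, so the product ends at position 137.
An 87 bp product then starts at position 137 − 87 + 1 = 51.
The forward primer is identical to the top strand there: GCTTCGGAACG.

5'-GCTTCGGAACG-3'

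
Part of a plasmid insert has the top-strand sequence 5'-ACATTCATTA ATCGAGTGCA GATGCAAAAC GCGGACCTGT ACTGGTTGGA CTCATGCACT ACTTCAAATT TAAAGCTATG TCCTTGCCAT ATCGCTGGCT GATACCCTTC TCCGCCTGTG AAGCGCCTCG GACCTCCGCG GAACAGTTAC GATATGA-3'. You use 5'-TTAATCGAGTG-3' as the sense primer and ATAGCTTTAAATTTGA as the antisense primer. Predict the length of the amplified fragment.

Forward primer TTAATCGAGTG is found on the top strand at positions 8–18.
Reverse complement of the reverse primer: TCAAATTTAAAGCTAT. This occurs on the top strand at positions 64–79.
Product length = (reverse-primer end) − (forward-primer start) + 1 = 79 − 8 + 1 = 72 bp.

72 bp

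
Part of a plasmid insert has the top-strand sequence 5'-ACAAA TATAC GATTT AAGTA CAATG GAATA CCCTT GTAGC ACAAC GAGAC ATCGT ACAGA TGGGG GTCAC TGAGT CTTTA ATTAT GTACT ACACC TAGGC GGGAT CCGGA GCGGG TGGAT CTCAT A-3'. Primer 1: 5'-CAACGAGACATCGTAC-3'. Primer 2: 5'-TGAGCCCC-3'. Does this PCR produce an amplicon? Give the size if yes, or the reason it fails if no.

Primer 2 (TGAGCCCC) does not match the top strand, and its reverse complement GGGGCTCA does not match either.
With no annealing site for primer 2, no amplification occurs.

No product — primer 2 has no binding site in the template.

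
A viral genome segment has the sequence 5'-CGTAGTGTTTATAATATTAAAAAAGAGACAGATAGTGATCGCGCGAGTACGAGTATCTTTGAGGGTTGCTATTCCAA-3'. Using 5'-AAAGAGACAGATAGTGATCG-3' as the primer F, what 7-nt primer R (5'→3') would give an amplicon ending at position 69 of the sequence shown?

5'-GCAACCC-3'

The forward primer binds at positions 22–41; the product's 3' end on the top strand is position 69.
The reverse primer anneals to the top strand over positions 63–69, i.e. to GGGTTGC.
Its sequence written 5'→3' is the reverse complement: GCAACCC.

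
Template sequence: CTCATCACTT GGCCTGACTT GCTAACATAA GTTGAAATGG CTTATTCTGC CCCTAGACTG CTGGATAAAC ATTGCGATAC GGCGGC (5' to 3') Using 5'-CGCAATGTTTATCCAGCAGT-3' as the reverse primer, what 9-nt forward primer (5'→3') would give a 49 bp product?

5'-TAAGTTGAA-3'

The reverse primer's reverse complement ACTGCTGGATAAACATTGCG matches the template at positions 57–76, so the product ends at position 76.
A 49 bp product then starts at position 76 − 49 + 1 = 28.
The forward primer is identical to the top strand there: TAAGTTGAA.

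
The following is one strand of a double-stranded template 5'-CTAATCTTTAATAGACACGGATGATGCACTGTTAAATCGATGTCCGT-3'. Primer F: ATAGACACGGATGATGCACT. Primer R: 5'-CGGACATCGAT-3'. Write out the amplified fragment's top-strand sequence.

5'-ATAGACACGGATGATGCACTGTTAAATCGATGTCCG-3'

Forward primer ATAGACACGGATGATGCACT is found on the top strand at positions 11–30.
Taking the reverse complement of CGGACATCGAT gives ATCGATGTCCG, found at positions 36–46 on the template; the primer anneals here to the top strand with its 3' end pointing upstream.
The product is the template from position 11 through 46 (36 bp).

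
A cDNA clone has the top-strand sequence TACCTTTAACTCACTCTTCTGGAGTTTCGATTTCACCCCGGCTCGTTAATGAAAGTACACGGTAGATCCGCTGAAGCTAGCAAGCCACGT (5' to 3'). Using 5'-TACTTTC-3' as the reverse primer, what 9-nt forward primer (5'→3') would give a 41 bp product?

The reverse primer's reverse complement GAAAGTA matches the template at positions 51–57, so the product ends at position 57.
A 41 bp product then starts at position 57 − 41 + 1 = 17.
The forward primer is identical to the top strand there: TTCTGGAGT.

5'-TTCTGGAGT-3'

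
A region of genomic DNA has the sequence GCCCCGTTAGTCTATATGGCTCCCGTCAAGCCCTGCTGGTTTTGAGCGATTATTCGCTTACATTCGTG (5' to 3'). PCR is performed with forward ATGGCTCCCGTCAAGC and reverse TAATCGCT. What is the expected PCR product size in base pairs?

37 bp

The forward primer matches the template at positions 16–31.
The reverse primer's reverse complement is AGCGATTA, which matches the template at positions 45–52.
The product runs from position 16 to position 52, so its length is 52 − 16 + 1 = 37 bp.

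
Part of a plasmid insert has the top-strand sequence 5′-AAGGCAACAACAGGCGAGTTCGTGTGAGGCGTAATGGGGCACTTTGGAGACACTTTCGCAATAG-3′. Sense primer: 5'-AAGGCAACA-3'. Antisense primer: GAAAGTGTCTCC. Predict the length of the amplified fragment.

57 bp

Scanning the template, AAGGCAACA occurs at positions 1–9; this primer anneals to the bottom strand there with its 3' end pointing downstream.
Taking the reverse complement of GAAAGTGTCTCC gives GGAGACACTTTC, found at positions 46–57 on the template; the primer anneals here to the top strand with its 3' end pointing upstream.
Amplicon spans positions 1–57: 57 bp.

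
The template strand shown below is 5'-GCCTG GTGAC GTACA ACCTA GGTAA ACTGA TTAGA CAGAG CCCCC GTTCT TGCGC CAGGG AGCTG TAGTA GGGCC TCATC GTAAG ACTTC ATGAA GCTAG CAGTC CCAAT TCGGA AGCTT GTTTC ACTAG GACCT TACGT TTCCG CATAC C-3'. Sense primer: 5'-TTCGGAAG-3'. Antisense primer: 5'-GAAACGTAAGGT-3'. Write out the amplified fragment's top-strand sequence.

Scanning the template, TTCGGAAG occurs at positions 110–117; this primer anneals to the bottom strand there with its 3' end pointing downstream.
The reverse primer's reverse complement is ACCTTACGTTTC, which matches the template at positions 132–143.
The product is the template from position 110 through 143 (34 bp).

5'-TTCGGAAGCTTGTTTCACTAGGACCTTACGTTTC-3'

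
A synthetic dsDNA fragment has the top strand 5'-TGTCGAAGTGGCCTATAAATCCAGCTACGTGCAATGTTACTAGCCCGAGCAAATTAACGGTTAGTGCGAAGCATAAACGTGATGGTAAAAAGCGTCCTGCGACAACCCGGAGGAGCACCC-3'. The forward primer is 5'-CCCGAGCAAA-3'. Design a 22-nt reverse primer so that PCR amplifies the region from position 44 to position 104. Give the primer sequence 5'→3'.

The product's 3' end on the top strand is position 104.
The reverse primer anneals to the top strand over positions 83–104, i.e. to TGGTAAAAAGCGTCCTGCGACA.
Its sequence written 5'→3' is the reverse complement: TGTCGCAGGACGCTTTTTACCA.

5'-TGTCGCAGGACGCTTTTTACCA-3'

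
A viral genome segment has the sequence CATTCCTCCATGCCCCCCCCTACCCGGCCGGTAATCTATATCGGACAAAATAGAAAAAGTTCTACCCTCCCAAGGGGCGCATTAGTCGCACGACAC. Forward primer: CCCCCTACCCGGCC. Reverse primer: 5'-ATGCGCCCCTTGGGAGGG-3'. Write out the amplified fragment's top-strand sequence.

The forward primer matches the template at positions 16–29.
The reverse primer's reverse complement is CCCTCCCAAGGGGCGCAT, which matches the template at positions 65–82.
The product is the template from position 16 through 82 (67 bp).

5'-CCCCCTACCCGGCCGGTAATCTATATCGGACAAAATAGAAAAAGTTCTACCCTCCCAAGGGGCGCAT-3'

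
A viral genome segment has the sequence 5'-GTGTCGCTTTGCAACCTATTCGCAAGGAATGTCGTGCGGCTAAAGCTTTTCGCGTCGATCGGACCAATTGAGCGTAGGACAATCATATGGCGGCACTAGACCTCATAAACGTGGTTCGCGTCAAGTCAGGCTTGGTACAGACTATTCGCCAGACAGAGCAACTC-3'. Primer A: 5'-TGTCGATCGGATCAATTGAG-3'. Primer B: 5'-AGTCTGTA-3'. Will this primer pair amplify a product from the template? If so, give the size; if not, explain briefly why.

No product — primer A has no binding site in the template.

Primer A (TGTCGATCGGATCAATTGAG) does not match the top strand, and its reverse complement CTCAATTGATCCGATCGACA does not match either.
With no annealing site for primer A, no amplification occurs.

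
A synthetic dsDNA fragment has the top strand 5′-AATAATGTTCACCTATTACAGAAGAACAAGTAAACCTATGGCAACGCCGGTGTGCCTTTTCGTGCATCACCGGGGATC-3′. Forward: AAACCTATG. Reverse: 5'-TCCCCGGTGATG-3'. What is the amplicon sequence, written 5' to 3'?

Scanning the template, AAACCTATG occurs at positions 32–40; this primer anneals to the bottom strand there with its 3' end pointing downstream.
The reverse primer's reverse complement is CATCACCGGGGA, which matches the template at positions 65–76.
The product is the template from position 32 through 76 (45 bp).

5'-AAACCTATGGCAACGCCGGTGTGCCTTTTCGTGCATCACCGGGGA-3'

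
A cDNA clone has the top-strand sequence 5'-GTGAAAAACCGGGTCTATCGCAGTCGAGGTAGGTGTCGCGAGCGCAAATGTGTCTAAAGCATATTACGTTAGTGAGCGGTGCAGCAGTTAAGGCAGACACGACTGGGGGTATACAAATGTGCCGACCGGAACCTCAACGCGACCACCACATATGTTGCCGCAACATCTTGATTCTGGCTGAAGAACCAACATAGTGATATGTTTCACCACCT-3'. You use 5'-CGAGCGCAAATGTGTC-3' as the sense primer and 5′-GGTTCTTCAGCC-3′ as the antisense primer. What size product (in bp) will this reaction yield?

Forward primer CGAGCGCAAATGTGTC is found on the top strand at positions 39–54.
Reverse complement of the reverse primer: GGCTGAAGAACC. This occurs on the top strand at positions 176–187.
Amplicon spans positions 39–187: 149 bp.

149 bp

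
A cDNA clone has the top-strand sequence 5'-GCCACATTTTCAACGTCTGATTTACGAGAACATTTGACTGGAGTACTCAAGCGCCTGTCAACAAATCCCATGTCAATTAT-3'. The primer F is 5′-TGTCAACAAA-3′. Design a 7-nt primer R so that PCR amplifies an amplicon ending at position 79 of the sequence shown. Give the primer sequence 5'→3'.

5'-TAATTGA-3'

The forward primer binds at positions 56–65; the product's 3' end on the top strand is position 79.
The reverse primer anneals to the top strand over positions 73–79, i.e. to TCAATTA.
Its sequence written 5'→3' is the reverse complement: TAATTGA.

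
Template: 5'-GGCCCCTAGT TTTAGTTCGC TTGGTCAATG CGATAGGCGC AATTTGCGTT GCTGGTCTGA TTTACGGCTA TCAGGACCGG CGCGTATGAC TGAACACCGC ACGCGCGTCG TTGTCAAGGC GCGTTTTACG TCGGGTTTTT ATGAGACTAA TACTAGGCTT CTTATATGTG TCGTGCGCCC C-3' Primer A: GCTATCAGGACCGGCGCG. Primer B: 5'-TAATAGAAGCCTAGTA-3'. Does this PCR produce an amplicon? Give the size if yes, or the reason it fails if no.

No product — primer B has no binding site in the template.

Primer B (TAATAGAAGCCTAGTA) does not match the top strand, and its reverse complement TACTAGGCTTCTATTA does not match either.
With no annealing site for primer B, no amplification occurs.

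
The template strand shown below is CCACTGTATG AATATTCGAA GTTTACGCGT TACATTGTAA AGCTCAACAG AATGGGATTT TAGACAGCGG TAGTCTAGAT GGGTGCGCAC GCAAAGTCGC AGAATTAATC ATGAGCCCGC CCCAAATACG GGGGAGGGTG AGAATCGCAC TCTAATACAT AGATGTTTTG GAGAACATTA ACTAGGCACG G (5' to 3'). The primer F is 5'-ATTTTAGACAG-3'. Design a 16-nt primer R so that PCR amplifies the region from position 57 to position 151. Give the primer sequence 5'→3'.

The product's 3' end on the top strand is position 151.
The reverse primer anneals to the top strand over positions 136–151, i.e. to GGGTGAGAATCGCACT.
Its sequence written 5'→3' is the reverse complement: AGTGCGATTCTCACCC.

5'-AGTGCGATTCTCACCC-3'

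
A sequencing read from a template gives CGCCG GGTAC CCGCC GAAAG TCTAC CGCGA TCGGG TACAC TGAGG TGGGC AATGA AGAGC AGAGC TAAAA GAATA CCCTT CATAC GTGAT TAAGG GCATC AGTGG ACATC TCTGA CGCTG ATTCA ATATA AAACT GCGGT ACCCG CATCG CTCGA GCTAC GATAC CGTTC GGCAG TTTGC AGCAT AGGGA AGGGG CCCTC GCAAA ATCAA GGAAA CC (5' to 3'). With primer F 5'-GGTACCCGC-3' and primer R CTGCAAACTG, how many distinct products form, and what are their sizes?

The forward primer GGTACCCGC matches the top strand at positions 6–14, 138–146.
The reverse primer's reverse complement is CAGTTTGCAG, matching at positions 173–182.
Each forward site pairs with the reverse site to give a product ending at position 182: sizes 177, 45 bp.

Two products: 177 bp, 45 bp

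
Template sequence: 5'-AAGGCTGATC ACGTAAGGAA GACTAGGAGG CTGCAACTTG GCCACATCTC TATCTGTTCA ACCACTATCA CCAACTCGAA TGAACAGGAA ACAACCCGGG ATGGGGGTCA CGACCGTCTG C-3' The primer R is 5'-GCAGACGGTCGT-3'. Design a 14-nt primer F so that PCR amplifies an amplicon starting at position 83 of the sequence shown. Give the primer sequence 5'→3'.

The reverse primer's reverse complement ACGACCGTCTGC matches the template at positions 110–121; the product starts at position 83.
The forward primer is identical to the top strand over positions 83–96: AACAGGAAACAACC.

5'-AACAGGAAACAACC-3'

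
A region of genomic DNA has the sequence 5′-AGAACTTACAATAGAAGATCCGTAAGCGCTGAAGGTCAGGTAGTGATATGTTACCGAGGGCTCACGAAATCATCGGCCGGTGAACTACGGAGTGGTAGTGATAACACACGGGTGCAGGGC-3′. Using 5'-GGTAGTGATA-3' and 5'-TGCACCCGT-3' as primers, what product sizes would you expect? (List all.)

78 bp, 23 bp

The forward primer GGTAGTGATA matches the top strand at positions 39–48, 94–103.
The reverse primer's reverse complement is ACGGGTGCA, matching at positions 108–116.
Each forward site pairs with the reverse site to give a product ending at position 116: sizes 78, 23 bp.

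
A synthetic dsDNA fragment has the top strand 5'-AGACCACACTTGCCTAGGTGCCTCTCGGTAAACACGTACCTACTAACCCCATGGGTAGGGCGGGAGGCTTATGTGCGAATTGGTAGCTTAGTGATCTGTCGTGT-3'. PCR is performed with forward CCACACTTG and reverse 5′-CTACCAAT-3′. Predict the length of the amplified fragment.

Forward primer CCACACTTG is found on the top strand at positions 4–12.
Reverse complement of the reverse primer: ATTGGTAG. This occurs on the top strand at positions 79–86.
Product length = (reverse-primer end) − (forward-primer start) + 1 = 86 − 4 + 1 = 83 bp.

83 bp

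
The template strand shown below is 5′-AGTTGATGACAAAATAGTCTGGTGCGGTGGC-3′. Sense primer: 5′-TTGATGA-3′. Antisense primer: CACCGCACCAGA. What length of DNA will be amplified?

Scanning the template, TTGATGA occurs at positions 3–9; this primer anneals to the bottom strand there with its 3' end pointing downstream.
Reverse complement of the reverse primer: TCTGGTGCGGTG. This occurs on the top strand at positions 18–29.
Product length = (reverse-primer end) − (forward-primer start) + 1 = 29 − 3 + 1 = 27 bp.

27 bp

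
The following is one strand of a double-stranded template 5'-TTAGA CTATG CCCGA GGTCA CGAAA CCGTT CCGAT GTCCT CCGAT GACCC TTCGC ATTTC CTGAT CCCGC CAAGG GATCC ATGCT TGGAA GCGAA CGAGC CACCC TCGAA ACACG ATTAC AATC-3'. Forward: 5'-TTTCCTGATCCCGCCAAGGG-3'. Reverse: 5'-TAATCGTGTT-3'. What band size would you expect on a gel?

63 bp

The forward primer matches the template at positions 57–76.
Taking the reverse complement of TAATCGTGTT gives AACACGATTA, found at positions 110–119 on the template; the primer anneals here to the top strand with its 3' end pointing upstream.
Amplicon spans positions 57–119: 63 bp.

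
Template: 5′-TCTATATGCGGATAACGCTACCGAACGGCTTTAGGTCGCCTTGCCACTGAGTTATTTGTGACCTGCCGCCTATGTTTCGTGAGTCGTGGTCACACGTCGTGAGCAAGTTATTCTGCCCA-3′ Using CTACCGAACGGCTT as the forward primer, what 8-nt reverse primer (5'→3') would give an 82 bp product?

5'-CGACGTGT-3'

The forward primer binds at positions 18–31, so an 82 bp product ends at position 18 + 82 − 1 = 99.
The reverse primer anneals to the top strand over positions 92–99, i.e. to ACACGTCG.
Its sequence written 5'→3' is the reverse complement: CGACGTGT.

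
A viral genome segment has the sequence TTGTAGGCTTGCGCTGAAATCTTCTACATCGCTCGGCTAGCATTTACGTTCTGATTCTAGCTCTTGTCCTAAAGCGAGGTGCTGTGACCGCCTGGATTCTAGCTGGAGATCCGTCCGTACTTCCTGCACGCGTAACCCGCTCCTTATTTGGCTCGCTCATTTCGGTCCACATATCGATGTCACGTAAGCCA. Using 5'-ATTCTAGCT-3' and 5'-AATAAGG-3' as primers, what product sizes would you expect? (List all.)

95 bp, 53 bp

The forward primer ATTCTAGCT matches the top strand at positions 54–62, 96–104.
The reverse primer's reverse complement is CCTTATT, matching at positions 142–148.
Each forward site pairs with the reverse site to give a product ending at position 148: sizes 95, 53 bp.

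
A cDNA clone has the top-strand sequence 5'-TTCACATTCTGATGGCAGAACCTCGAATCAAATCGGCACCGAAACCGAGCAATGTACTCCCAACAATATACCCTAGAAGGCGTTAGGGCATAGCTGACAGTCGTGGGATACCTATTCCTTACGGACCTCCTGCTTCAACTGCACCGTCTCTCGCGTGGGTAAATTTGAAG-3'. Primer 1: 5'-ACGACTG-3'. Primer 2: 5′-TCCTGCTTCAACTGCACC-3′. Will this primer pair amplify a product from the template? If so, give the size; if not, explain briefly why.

Primer 1 (ACGACTG) has reverse complement CAGTCGT, which matches the top strand at positions 98–104; primer 1 anneals to the top strand there with its 3' end pointing upstream toward position 98.
Primer 2 (TCCTGCTTCAACTGCACC) matches the top strand directly at positions 128–145; it anneals to the bottom strand with its 3' end pointing downstream toward position 145.
The 3' ends diverge (primer 1 extends toward position 1, primer 2 toward position 170), so the primers never converge on a shared product.

No product — the primers' 3' ends point away from each other.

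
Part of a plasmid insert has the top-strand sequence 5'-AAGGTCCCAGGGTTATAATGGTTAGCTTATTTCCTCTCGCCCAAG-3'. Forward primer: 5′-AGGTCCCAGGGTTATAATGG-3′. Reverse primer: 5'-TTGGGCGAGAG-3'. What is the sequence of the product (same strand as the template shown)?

5'-AGGTCCCAGGGTTATAATGGTTAGCTTATTTCCTCTCGCCCAA-3'

Scanning the template, AGGTCCCAGGGTTATAATGG occurs at positions 2–21; this primer anneals to the bottom strand there with its 3' end pointing downstream.
The reverse primer's reverse complement is CTCTCGCCCAA, which matches the template at positions 34–44.
The product is the template from position 2 through 44 (43 bp).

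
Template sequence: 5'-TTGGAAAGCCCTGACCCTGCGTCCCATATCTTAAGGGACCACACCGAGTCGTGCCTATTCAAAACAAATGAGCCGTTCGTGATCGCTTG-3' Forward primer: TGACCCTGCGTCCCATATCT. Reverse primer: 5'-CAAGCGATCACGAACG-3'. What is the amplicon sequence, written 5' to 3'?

Forward primer TGACCCTGCGTCCCATATCT is found on the top strand at positions 12–31.
The reverse primer's reverse complement is CGTTCGTGATCGCTTG, which matches the template at positions 74–89.
The product is the template from position 12 through 89 (78 bp).

5'-TGACCCTGCGTCCCATATCTTAAGGGACCACACCGAGTCGTGCCTATTCAAAACAAATGAGCCGTTCGTGATCGCTTG-3'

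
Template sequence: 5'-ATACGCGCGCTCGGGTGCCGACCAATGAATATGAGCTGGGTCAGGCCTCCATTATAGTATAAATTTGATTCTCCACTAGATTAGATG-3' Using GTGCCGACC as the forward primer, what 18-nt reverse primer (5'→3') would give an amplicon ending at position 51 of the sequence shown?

5'-TGGAGGCCTGACCCAGCT-3'

The forward primer binds at positions 15–23; the product's 3' end on the top strand is position 51.
The reverse primer anneals to the top strand over positions 34–51, i.e. to AGCTGGGTCAGGCCTCCA.
Its sequence written 5'→3' is the reverse complement: TGGAGGCCTGACCCAGCT.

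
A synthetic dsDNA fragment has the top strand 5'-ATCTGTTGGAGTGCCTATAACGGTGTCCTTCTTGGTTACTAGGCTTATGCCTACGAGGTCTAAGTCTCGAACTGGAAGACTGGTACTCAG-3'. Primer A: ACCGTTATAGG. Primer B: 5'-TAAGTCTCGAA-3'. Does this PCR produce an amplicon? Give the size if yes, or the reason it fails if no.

No product — the primers' 3' ends point away from each other.

Primer A (ACCGTTATAGG) has reverse complement CCTATAACGGT, which matches the top strand at positions 14–24; primer A anneals to the top strand there with its 3' end pointing upstream toward position 14.
Primer B (TAAGTCTCGAA) matches the top strand directly at positions 61–71; it anneals to the bottom strand with its 3' end pointing downstream toward position 71.
The 3' ends diverge (primer A extends toward position 1, primer B toward position 90), so the primers never converge on a shared product.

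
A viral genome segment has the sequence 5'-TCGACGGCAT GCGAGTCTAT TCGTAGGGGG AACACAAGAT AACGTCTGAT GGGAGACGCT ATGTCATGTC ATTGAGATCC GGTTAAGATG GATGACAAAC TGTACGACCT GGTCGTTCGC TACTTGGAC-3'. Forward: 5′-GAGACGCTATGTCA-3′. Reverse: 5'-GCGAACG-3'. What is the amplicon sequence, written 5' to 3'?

The forward primer matches the template at positions 53–66.
Taking the reverse complement of GCGAACG gives CGTTCGC, found at positions 114–120 on the template; the primer anneals here to the top strand with its 3' end pointing upstream.
The product is the template from position 53 through 120 (68 bp).

5'-GAGACGCTATGTCATGTCATTGAGATCCGGTTAAGATGGATGACAAACTGTACGACCTGGTCGTTCGC-3'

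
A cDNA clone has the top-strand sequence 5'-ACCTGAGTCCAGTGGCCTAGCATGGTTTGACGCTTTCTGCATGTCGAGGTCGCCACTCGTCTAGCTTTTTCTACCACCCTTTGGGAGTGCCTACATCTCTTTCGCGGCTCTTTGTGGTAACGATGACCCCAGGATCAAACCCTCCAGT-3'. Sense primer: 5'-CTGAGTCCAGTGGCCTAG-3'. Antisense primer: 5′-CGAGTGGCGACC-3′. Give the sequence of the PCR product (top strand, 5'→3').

5'-CTGAGTCCAGTGGCCTAGCATGGTTTGACGCTTTCTGCATGTCGAGGTCGCCACTCG-3'

Scanning the template, CTGAGTCCAGTGGCCTAG occurs at positions 3–20; this primer anneals to the bottom strand there with its 3' end pointing downstream.
Taking the reverse complement of CGAGTGGCGACC gives GGTCGCCACTCG, found at positions 48–59 on the template; the primer anneals here to the top strand with its 3' end pointing upstream.
The product is the template from position 3 through 59 (57 bp).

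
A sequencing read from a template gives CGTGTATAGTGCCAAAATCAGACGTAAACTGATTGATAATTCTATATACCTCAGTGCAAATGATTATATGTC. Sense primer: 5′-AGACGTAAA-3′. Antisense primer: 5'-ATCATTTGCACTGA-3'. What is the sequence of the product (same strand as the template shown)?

Forward primer AGACGTAAA is found on the top strand at positions 20–28.
Taking the reverse complement of ATCATTTGCACTGA gives TCAGTGCAAATGAT, found at positions 51–64 on the template; the primer anneals here to the top strand with its 3' end pointing upstream.
The product is the template from position 20 through 64 (45 bp).

5'-AGACGTAAACTGATTGATAATTCTATATACCTCAGTGCAAATGAT-3'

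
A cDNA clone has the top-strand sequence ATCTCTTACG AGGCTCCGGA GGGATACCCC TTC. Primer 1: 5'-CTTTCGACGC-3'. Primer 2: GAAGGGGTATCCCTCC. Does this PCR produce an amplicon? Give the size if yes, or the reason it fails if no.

Primer 1 (CTTTCGACGC) does not match the top strand, and its reverse complement GCGTCGAAAG does not match either.
With no annealing site for primer 1, no amplification occurs.

No product — primer 1 has no binding site in the template.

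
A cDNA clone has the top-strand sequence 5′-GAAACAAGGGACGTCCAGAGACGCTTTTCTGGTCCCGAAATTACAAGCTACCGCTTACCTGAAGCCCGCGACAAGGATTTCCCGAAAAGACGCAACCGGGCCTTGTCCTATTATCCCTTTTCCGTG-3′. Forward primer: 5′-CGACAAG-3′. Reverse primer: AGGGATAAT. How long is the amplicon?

The forward primer matches the template at positions 69–75.
Reverse complement of the reverse primer: ATTATCCCT. This occurs on the top strand at positions 110–118.
Product length = (reverse-primer end) − (forward-primer start) + 1 = 118 − 69 + 1 = 50 bp.

50 bp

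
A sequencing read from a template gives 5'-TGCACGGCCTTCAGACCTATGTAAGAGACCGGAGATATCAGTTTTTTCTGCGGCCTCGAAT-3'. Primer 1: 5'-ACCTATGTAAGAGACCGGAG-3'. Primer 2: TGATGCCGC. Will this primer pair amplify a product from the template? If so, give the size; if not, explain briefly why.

No product — primer 2 has no binding site in the template.

Primer 2 (TGATGCCGC) does not match the top strand, and its reverse complement GCGGCATCA does not match either.
With no annealing site for primer 2, no amplification occurs.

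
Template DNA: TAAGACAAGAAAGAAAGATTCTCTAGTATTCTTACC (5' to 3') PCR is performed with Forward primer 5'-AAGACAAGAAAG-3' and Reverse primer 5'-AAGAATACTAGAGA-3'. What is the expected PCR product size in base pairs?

The forward primer matches the template at positions 2–13.
Reverse complement of the reverse primer: TCTCTAGTATTCTT. This occurs on the top strand at positions 20–33.
The product runs from position 2 to position 33, so its length is 33 − 2 + 1 = 32 bp.

32 bp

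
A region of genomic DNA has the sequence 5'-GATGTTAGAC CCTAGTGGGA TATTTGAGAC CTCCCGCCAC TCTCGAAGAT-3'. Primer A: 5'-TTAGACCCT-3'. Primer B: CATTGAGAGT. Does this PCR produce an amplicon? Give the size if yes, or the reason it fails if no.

Primer B (CATTGAGAGT) does not match the top strand, and its reverse complement ACTCTCAATG does not match either.
With no annealing site for primer B, no amplification occurs.

No product — primer B has no binding site in the template.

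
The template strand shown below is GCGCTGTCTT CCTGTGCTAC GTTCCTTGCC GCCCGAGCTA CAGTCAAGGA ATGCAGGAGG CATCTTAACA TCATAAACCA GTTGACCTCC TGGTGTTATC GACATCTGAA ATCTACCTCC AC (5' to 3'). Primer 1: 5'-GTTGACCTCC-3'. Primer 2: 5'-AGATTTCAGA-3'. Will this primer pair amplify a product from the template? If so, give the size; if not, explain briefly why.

Primer 1 (GTTGACCTCC) matches the top strand at positions 81–90; it acts as a forward primer.
Primer 2's reverse complement is TCTGAAATCT, matching the top strand at positions 105–114; it acts as a reverse primer.
The 3' ends face each other across positions 81–114, giving a 34 bp product.

Yes — a 34 bp product.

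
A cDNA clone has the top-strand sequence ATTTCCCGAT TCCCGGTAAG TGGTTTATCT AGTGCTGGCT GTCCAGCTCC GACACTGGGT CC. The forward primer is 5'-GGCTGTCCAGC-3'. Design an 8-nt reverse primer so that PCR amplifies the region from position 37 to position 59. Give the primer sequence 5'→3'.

5'-CCCAGTGT-3'

The product's 3' end on the top strand is position 59.
The reverse primer anneals to the top strand over positions 52–59, i.e. to ACACTGGG.
Its sequence written 5'→3' is the reverse complement: CCCAGTGT.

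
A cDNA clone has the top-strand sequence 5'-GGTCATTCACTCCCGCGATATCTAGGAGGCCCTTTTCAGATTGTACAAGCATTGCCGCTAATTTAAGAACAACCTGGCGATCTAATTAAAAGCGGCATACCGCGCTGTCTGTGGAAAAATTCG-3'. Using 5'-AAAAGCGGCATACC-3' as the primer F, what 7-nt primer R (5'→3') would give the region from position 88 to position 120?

5'-ATTTTTC-3'

The product's 3' end on the top strand is position 120.
The reverse primer anneals to the top strand over positions 114–120, i.e. to GAAAAAT.
Its sequence written 5'→3' is the reverse complement: ATTTTTC.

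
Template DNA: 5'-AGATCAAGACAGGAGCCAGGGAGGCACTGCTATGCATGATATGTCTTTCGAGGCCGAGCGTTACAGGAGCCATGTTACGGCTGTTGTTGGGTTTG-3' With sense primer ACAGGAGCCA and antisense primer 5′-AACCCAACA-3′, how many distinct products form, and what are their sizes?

Two products: 85 bp, 31 bp

The forward primer ACAGGAGCCA matches the top strand at positions 9–18, 63–72.
The reverse primer's reverse complement is TGTTGGGTT, matching at positions 85–93.
Each forward site pairs with the reverse site to give a product ending at position 93: sizes 85, 31 bp.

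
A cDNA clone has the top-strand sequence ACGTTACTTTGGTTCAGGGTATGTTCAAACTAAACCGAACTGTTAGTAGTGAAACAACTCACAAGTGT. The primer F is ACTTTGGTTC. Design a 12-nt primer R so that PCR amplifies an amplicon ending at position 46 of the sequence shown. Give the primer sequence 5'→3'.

The forward primer binds at positions 6–15; the product's 3' end on the top strand is position 46.
The reverse primer anneals to the top strand over positions 35–46, i.e. to CCGAACTGTTAG.
Its sequence written 5'→3' is the reverse complement: CTAACAGTTCGG.

5'-CTAACAGTTCGG-3'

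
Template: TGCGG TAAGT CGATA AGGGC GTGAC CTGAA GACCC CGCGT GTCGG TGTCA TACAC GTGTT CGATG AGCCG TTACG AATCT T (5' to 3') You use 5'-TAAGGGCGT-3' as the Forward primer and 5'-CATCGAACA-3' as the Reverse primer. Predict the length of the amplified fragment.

The forward primer matches the template at positions 14–22.
Taking the reverse complement of CATCGAACA gives TGTTCGATG, found at positions 57–65 on the template; the primer anneals here to the top strand with its 3' end pointing upstream.
Amplicon spans positions 14–65: 52 bp.

52 bp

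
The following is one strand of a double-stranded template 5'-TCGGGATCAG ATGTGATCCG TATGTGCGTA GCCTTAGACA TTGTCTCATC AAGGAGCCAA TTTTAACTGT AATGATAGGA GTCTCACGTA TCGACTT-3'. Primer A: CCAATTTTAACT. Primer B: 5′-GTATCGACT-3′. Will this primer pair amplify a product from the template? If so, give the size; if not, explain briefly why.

No product — both primers anneal to the same strand and extend in the same direction.

Primer A (CCAATTTTAACT) matches the top strand at positions 57–68 (3' end points downstream).
Primer B (GTATCGACT) also matches the top strand directly, at positions 88–96 — its reverse complement AGTCGATAC is not present.
Both primers anneal to the bottom strand with 3' ends pointing the same way, so neither can prime synthesis back toward the other.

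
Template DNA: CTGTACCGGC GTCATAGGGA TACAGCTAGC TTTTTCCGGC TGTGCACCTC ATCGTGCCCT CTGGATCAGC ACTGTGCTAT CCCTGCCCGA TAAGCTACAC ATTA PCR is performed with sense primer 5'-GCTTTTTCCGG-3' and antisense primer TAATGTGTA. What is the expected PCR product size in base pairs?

Scanning the template, GCTTTTTCCGG occurs at positions 29–39; this primer anneals to the bottom strand there with its 3' end pointing downstream.
Taking the reverse complement of TAATGTGTA gives TACACATTA, found at positions 96–104 on the template; the primer anneals here to the top strand with its 3' end pointing upstream.
The product runs from position 29 to position 104, so its length is 104 − 29 + 1 = 76 bp.

76 bp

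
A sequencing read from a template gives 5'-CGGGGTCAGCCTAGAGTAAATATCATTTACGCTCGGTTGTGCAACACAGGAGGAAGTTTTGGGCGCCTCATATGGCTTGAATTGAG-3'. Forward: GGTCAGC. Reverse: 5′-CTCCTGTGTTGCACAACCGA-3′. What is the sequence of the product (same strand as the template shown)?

Forward primer GGTCAGC is found on the top strand at positions 4–10.
The reverse primer's reverse complement is TCGGTTGTGCAACACAGGAG, which matches the template at positions 33–52.
The product is the template from position 4 through 52 (49 bp).

5'-GGTCAGCCTAGAGTAAATATCATTTACGCTCGGTTGTGCAACACAGGAG-3'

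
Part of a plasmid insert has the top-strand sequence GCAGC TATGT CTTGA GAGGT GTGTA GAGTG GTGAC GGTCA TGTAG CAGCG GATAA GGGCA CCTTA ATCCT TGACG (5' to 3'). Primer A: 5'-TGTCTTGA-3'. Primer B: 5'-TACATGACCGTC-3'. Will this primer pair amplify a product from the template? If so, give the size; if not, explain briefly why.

Primer A (TGTCTTGA) matches the top strand at positions 8–15; it acts as a forward primer.
Primer B's reverse complement is GACGGTCATGTA, matching the top strand at positions 33–44; it acts as a reverse primer.
The 3' ends face each other across positions 8–44, giving a 37 bp product.

Yes — a 37 bp product.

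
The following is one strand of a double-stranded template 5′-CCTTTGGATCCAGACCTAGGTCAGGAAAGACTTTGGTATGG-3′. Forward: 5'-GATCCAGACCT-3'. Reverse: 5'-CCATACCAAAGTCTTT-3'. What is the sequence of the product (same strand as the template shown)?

5'-GATCCAGACCTAGGTCAGGAAAGACTTTGGTATGG-3'

Forward primer GATCCAGACCT is found on the top strand at positions 7–17.
The reverse primer's reverse complement is AAAGACTTTGGTATGG, which matches the template at positions 26–41.
The product is the template from position 7 through 41 (35 bp).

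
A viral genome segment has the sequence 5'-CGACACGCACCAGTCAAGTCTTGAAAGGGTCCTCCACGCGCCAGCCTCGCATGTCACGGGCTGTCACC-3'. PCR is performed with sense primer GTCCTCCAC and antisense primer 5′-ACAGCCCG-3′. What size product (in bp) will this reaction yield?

Forward primer GTCCTCCAC is found on the top strand at positions 29–37.
Taking the reverse complement of ACAGCCCG gives CGGGCTGT, found at positions 57–64 on the template; the primer anneals here to the top strand with its 3' end pointing upstream.
The product runs from position 29 to position 64, so its length is 64 − 29 + 1 = 36 bp.

36 bp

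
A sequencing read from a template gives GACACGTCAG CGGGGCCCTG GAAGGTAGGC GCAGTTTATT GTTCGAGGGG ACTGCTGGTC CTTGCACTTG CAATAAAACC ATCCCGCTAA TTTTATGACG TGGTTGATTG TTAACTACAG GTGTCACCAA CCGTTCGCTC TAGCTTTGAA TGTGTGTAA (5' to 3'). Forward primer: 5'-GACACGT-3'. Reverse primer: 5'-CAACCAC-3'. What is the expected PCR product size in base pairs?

106 bp

The forward primer matches the template at positions 1–7.
The reverse primer's reverse complement is GTGGTTG, which matches the template at positions 100–106.
The product runs from position 1 to position 106, so its length is 106 − 1 + 1 = 106 bp.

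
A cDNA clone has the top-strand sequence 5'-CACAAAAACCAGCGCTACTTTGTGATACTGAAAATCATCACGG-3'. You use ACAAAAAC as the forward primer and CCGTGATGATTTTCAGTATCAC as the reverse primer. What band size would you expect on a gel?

42 bp

Scanning the template, ACAAAAAC occurs at positions 2–9; this primer anneals to the bottom strand there with its 3' end pointing downstream.
Reverse complement of the reverse primer: GTGATACTGAAAATCATCACGG. This occurs on the top strand at positions 22–43.
Product length = (reverse-primer end) − (forward-primer start) + 1 = 43 − 2 + 1 = 42 bp.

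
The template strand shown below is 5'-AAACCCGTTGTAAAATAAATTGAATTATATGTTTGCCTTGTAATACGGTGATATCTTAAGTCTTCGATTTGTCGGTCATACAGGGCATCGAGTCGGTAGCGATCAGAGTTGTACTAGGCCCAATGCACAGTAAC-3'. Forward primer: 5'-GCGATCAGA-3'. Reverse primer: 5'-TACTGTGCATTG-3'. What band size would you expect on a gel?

Scanning the template, GCGATCAGA occurs at positions 99–107; this primer anneals to the bottom strand there with its 3' end pointing downstream.
Reverse complement of the reverse primer: CAATGCACAGTA. This occurs on the top strand at positions 121–132.
Amplicon spans positions 99–132: 34 bp.

34 bp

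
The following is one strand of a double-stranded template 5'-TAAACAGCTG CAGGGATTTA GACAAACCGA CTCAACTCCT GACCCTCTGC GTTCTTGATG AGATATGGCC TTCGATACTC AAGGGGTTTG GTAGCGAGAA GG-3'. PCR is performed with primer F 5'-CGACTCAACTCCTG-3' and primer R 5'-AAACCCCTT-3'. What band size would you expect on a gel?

62 bp

The forward primer matches the template at positions 28–41.
The reverse primer's reverse complement is AAGGGGTTT, which matches the template at positions 81–89.
The product runs from position 28 to position 89, so its length is 89 − 28 + 1 = 62 bp.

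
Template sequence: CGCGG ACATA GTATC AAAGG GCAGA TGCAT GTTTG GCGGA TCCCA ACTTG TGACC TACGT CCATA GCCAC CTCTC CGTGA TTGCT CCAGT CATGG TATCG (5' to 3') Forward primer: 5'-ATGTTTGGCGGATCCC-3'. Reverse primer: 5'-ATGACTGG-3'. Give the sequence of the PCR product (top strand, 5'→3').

5'-ATGTTTGGCGGATCCCAACTTGTGACCTACGTCCATAGCCACCTCTCCGTGATTGCTCCAGTCAT-3'

Scanning the template, ATGTTTGGCGGATCCC occurs at positions 29–44; this primer anneals to the bottom strand there with its 3' end pointing downstream.
Reverse complement of the reverse primer: CCAGTCAT. This occurs on the top strand at positions 86–93.
The product is the template from position 29 through 93 (65 bp).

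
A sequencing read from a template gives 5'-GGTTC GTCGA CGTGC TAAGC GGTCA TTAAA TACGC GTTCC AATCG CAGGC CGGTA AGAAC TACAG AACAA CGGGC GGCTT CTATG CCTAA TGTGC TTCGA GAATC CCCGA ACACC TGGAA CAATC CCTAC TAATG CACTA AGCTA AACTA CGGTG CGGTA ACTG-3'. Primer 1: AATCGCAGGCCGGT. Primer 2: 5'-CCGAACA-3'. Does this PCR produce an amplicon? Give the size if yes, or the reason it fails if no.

No product — both primers anneal to the same strand and extend in the same direction.

Primer 1 (AATCGCAGGCCGGT) matches the top strand at positions 41–54 (3' end points downstream).
Primer 2 (CCGAACA) also matches the top strand directly, at positions 107–113 — its reverse complement TGTTCGG is not present.
Both primers anneal to the bottom strand with 3' ends pointing the same way, so neither can prime synthesis back toward the other.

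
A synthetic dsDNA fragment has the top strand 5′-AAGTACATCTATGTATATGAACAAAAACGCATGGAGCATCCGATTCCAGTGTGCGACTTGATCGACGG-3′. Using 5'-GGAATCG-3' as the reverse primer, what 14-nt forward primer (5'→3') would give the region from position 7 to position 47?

5'-ATCTATGTATATGA-3'

The reverse primer's reverse complement CGATTCC matches the template at positions 41–47; the product starts at position 7.
The forward primer is identical to the top strand over positions 7–20: ATCTATGTATATGA.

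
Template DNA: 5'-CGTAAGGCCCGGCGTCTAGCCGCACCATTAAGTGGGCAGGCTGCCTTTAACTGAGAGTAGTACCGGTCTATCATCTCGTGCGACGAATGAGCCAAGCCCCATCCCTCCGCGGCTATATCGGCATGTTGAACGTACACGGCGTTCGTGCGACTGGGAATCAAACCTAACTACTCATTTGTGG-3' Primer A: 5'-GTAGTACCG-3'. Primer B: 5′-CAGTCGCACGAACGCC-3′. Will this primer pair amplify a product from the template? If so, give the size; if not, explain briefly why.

Primer A (GTAGTACCG) matches the top strand at positions 57–65; it acts as a forward primer.
Primer B's reverse complement is GGCGTTCGTGCGACTG, matching the top strand at positions 138–153; it acts as a reverse primer.
The 3' ends face each other across positions 57–153, giving a 97 bp product.

Yes — a 97 bp product.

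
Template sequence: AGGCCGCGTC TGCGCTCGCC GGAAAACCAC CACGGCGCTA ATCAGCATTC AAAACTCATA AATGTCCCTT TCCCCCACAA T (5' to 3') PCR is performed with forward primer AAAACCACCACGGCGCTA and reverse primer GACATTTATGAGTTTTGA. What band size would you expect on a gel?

44 bp

Scanning the template, AAAACCACCACGGCGCTA occurs at positions 23–40; this primer anneals to the bottom strand there with its 3' end pointing downstream.
Reverse complement of the reverse primer: TCAAAACTCATAAATGTC. This occurs on the top strand at positions 49–66.
Product length = (reverse-primer end) − (forward-primer start) + 1 = 66 − 23 + 1 = 44 bp.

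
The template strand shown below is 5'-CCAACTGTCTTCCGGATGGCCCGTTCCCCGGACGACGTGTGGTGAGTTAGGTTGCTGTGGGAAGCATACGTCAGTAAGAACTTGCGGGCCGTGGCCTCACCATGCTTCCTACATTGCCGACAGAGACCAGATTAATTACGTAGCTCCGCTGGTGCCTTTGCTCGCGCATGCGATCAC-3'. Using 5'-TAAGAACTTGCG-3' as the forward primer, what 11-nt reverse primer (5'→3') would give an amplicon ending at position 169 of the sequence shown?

5'-ATGCGCGAGCA-3'

The forward primer binds at positions 75–86; the product's 3' end on the top strand is position 169.
The reverse primer anneals to the top strand over positions 159–169, i.e. to TGCTCGCGCAT.
Its sequence written 5'→3' is the reverse complement: ATGCGCGAGCA.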